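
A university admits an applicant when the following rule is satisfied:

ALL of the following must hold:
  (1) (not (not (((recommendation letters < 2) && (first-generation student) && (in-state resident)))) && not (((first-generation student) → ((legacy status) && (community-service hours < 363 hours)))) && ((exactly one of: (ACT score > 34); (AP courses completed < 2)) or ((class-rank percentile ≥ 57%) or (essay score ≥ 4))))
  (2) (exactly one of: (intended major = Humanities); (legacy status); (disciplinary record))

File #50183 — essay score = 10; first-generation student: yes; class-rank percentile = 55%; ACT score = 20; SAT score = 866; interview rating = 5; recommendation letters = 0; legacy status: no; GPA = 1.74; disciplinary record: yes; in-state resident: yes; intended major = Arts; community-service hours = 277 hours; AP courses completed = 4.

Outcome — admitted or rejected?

Atomic conditions:
  recommendation letters < 2: 0 < 2 is true
  first-generation student: yes → true
  in-state resident: yes → true
  legacy status: no → false
  community-service hours < 363 hours: 277 < 363 is true
  ACT score > 34: 20 > 34 is false
  AP courses completed < 2: 4 < 2 is false
  class-rank percentile ≥ 57%: 55 ≥ 57 is false
  essay score ≥ 4: 10 ≥ 4 is true
  intended major = Humanities: Arts == Humanities is false
  disciplinary record: yes → true
Combine:
[1.1.1.1] true AND true AND true = true
[1.1.1] NOT true = false
[1.1] NOT false = true
[1.2.1.2] false AND true = false
[1.2.1] true → false = false
[1.2] NOT false = true
[1.3.1] exactly-one(false, false) = false
[1.3.2] false OR true = true
[1.3] false OR true = true
[1] true AND true AND true = true
[2] exactly-one(false, false, true) = true
[root] true AND true = true
Overall: true → admitted

Admitted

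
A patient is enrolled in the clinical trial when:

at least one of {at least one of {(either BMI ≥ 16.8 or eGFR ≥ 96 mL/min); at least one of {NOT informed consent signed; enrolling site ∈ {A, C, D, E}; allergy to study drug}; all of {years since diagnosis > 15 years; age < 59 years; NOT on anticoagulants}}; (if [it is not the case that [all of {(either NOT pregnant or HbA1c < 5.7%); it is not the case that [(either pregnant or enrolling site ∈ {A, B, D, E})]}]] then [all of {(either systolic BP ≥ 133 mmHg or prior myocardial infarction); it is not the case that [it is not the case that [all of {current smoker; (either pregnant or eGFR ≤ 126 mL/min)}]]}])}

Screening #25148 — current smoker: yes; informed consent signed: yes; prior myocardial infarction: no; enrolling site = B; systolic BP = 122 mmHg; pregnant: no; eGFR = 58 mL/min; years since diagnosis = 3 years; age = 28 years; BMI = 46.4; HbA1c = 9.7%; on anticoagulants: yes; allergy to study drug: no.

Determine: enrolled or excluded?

Atomic conditions:
  BMI ≥ 16.8: 46.4 ≥ 16.8 is true
  eGFR ≥ 96 mL/min: 58 ≥ 96 is false
  NOT informed consent signed: yes → false
  enrolling site ∈ {A, C, D, E}: B is not in the set → false
  allergy to study drug: no → false
  years since diagnosis > 15 years: 3 > 15 is false
  age < 59 years: 28 < 59 is true
  NOT on anticoagulants: yes → false
  NOT pregnant: no → true
  HbA1c < 5.7%: 9.7 < 5.7 is false
  pregnant: no → false
  enrolling site ∈ {A, B, D, E}: B is in the set → true
  systolic BP ≥ 133 mmHg: 122 ≥ 133 is false
  prior myocardial infarction: no → false
  current smoker: yes → true
  eGFR ≤ 126 mL/min: 58 ≤ 126 is true
Combine:
[1.1] true OR false = true
[1.2] false OR false OR false = false
[1.3] false AND true AND false = false
[1] true OR false OR false = true
[2.1.1.1] true OR false = true
[2.1.1.2.1] false OR true = true
[2.1.1.2] NOT true = false
[2.1.1] true AND false = false
[2.1] NOT false = true
[2.2.1] false OR false = false
[2.2.2.1.1.2] false OR true = true
[2.2.2.1.1] true AND true = true
[2.2.2.1] NOT true = false
[2.2.2] NOT false = true
[2.2] false AND true = false
[2] true → false = false
[root] true OR false = true
Overall: true → enrolled

Enrolled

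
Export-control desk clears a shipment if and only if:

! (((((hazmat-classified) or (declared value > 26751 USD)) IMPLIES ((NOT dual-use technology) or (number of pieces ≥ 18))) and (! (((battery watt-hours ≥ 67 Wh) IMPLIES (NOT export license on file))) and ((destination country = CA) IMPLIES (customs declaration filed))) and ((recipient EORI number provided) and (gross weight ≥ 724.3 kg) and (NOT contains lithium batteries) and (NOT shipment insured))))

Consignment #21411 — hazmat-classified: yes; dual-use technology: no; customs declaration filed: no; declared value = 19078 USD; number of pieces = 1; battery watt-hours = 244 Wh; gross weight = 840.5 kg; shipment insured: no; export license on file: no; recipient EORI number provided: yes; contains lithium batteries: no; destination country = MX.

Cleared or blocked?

Cleared

Atomic conditions:
  hazmat-classified: yes → true
  declared value > 26751 USD: 19078 > 26751 is false
  NOT dual-use technology: no → true
  number of pieces ≥ 18: 1 ≥ 18 is false
  battery watt-hours ≥ 67 Wh: 244 ≥ 67 is true
  NOT export license on file: no → true
  destination country = CA: MX == CA is false
  customs declaration filed: no → false
  recipient EORI number provided: yes → true
  gross weight ≥ 724.3 kg: 840.5 ≥ 724.3 is true
  NOT contains lithium batteries: no → true
  NOT shipment insured: no → true
Combine:
[1.1.1] true OR false = true
[1.1.2] true OR false = true
[1.1] true → true = true
[1.2.1.1] true → true = true
[1.2.1] NOT true = false
[1.2.2] false → false (antecedent false ⇒ implication holds) = true
[1.2] false AND true = false
[1.3] true AND true AND true AND true = true
[1] true AND false AND true = false
[root] NOT false = true
Overall: true → cleared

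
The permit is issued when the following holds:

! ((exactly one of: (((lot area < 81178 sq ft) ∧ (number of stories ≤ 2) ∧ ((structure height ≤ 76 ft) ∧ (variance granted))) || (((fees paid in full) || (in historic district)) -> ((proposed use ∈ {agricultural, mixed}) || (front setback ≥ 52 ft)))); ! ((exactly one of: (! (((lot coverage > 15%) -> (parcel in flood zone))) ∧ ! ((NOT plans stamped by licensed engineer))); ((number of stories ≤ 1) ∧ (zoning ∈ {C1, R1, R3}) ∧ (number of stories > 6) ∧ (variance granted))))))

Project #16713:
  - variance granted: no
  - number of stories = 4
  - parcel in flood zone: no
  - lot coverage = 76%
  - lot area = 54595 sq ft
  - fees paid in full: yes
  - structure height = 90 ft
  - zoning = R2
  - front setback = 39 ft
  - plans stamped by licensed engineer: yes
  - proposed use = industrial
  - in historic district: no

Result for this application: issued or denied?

Atomic conditions:
  lot area < 81178 sq ft: 54595 < 81178 is true
  number of stories ≤ 2: 4 ≤ 2 is false
  structure height ≤ 76 ft: 90 ≤ 76 is false
  variance granted: no → false
  fees paid in full: yes → true
  in historic district: no → false
  proposed use ∈ {agricultural, mixed}: industrial is not in the set → false
  front setback ≥ 52 ft: 39 ≥ 52 is false
  lot coverage > 15%: 76 > 15 is true
  parcel in flood zone: no → false
  NOT plans stamped by licensed engineer: yes → false
  number of stories ≤ 1: 4 ≤ 1 is false
  zoning ∈ {C1, R1, R3}: R2 is not in the set → false
  number of stories > 6: 4 > 6 is false
Combine:
[1.1.1.3] false AND false = false
[1.1.1] true AND false AND false = false
[1.1.2.1] true OR false = true
[1.1.2.2] false OR false = false
[1.1.2] true → false = false
[1.1] false OR false = false
[1.2.1.1.1.1] true → false = false
[1.2.1.1.1] NOT false = true
[1.2.1.1.2] NOT false = true
[1.2.1.1] true AND true = true
[1.2.1.2] false AND false AND false AND false = false
[1.2.1] exactly-one(true, false) = true
[1.2] NOT true = false
[1] exactly-one(false, false) = false
[root] NOT false = true
Overall: true → issued

Issued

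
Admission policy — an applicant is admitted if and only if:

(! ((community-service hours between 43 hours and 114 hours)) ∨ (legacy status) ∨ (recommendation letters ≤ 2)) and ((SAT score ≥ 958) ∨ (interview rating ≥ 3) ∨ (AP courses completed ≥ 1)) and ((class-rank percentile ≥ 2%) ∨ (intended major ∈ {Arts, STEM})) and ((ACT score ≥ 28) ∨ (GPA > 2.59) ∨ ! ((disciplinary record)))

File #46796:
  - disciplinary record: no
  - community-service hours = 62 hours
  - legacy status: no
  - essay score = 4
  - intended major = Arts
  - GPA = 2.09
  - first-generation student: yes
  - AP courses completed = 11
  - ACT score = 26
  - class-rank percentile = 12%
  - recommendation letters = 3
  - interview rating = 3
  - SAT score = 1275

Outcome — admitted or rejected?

Atomic conditions:
  community-service hours between 43 hours and 114 hours: 62 in [43, 114] is true
  legacy status: no → false
  recommendation letters ≤ 2: 3 ≤ 2 is false
  SAT score ≥ 958: 1275 ≥ 958 is true
  interview rating ≥ 3: 3 ≥ 3 is true
  AP courses completed ≥ 1: 11 ≥ 1 is true
  class-rank percentile ≥ 2%: 12 ≥ 2 is true
  intended major ∈ {Arts, STEM}: Arts is in the set → true
  ACT score ≥ 28: 26 ≥ 28 is false
  GPA > 2.59: 2.09 > 2.59 is false
  disciplinary record: no → false
Combine:
[1.1] NOT true = false
[1] false OR false OR false = false
[2] true OR true OR true = true
[3] true OR true = true
[4.3] NOT false = true
[4] false OR false OR true = true
[root] false AND true AND true AND true = false
Overall: false → rejected

Rejected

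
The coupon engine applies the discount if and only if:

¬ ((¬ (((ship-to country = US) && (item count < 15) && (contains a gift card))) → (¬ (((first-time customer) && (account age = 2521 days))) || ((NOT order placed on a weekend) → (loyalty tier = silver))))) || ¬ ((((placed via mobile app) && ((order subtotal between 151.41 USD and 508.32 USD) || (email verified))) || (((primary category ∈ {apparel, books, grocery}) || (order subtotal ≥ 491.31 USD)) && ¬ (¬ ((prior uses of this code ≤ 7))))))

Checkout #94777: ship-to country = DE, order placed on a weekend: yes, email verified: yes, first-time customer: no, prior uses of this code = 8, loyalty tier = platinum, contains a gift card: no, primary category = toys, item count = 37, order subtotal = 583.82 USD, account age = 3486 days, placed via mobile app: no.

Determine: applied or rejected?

Atomic conditions:
  ship-to country = US: DE == US is false
  item count < 15: 37 < 15 is false
  contains a gift card: no → false
  first-time customer: no → false
  account age = 2521 days: 3486 == 2521 is false
  NOT order placed on a weekend: yes → false
  loyalty tier = silver: platinum == silver is false
  placed via mobile app: no → false
  order subtotal between 151.41 USD and 508.32 USD: 583.82 in [151.41, 508.32] is false
  email verified: yes → true
  primary category ∈ {apparel, books, grocery}: toys is not in the set → false
  order subtotal ≥ 491.31 USD: 583.82 ≥ 491.31 is true
  prior uses of this code ≤ 7: 8 ≤ 7 is false
Combine:
[1.1.1.1] false AND false AND false = false
[1.1.1] NOT false = true
[1.1.2.1.1] false AND false = false
[1.1.2.1] NOT false = true
[1.1.2.2] false → false (antecedent false ⇒ implication holds) = true
[1.1.2] true OR true = true
[1.1] true → true = true
[1] NOT true = false
[2.1.1.2] false OR true = true
[2.1.1] false AND true = false
[2.1.2.1] false OR true = true
[2.1.2.2.1] NOT false = true
[2.1.2.2] NOT true = false
[2.1.2] true AND false = false
[2.1] false OR false = false
[2] NOT false = true
[root] false OR true = true
Overall: true → applied

Applied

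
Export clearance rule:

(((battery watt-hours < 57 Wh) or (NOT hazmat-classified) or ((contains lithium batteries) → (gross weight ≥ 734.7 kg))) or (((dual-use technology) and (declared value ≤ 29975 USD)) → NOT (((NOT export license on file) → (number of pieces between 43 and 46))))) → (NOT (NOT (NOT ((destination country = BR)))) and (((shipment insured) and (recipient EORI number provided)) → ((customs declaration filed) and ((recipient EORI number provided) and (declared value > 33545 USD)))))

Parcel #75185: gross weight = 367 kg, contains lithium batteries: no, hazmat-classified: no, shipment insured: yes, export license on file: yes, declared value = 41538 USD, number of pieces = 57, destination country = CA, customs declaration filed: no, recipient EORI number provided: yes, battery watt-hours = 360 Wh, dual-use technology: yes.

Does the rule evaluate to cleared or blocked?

Blocked

Atomic conditions:
  battery watt-hours < 57 Wh: 360 < 57 is false
  NOT hazmat-classified: no → true
  contains lithium batteries: no → false
  gross weight ≥ 734.7 kg: 367 ≥ 734.7 is false
  dual-use technology: yes → true
  declared value ≤ 29975 USD: 41538 ≤ 29975 is false
  NOT export license on file: yes → false
  number of pieces between 43 and 46: 57 in [43, 46] is false
  destination country = BR: CA == BR is false
  shipment insured: yes → true
  recipient EORI number provided: yes → true
  customs declaration filed: no → false
  declared value > 33545 USD: 41538 > 33545 is true
Combine:
[1.1.3] false → false (antecedent false ⇒ implication holds) = true
[1.1] false OR true OR true = true
[1.2.1] true AND false = false
[1.2.2.1] false → false (antecedent false ⇒ implication holds) = true
[1.2.2] NOT true = false
[1.2] false → false (antecedent false ⇒ implication holds) = true
[1] true OR true = true
[2.1.1.1] NOT false = true
[2.1.1] NOT true = false
[2.1] NOT false = true
[2.2.1] true AND true = true
[2.2.2.2] true AND true = true
[2.2.2] false AND true = false
[2.2] true → false = false
[2] true AND false = false
[root] true → false = false
Overall: false → blocked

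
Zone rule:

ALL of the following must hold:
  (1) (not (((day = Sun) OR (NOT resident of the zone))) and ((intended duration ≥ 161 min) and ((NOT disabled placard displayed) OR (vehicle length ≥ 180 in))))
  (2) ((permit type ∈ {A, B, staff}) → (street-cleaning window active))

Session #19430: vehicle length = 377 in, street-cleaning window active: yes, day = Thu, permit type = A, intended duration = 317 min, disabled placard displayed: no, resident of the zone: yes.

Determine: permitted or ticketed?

Atomic conditions:
  day = Sun: Thu == Sun is false
  NOT resident of the zone: yes → false
  intended duration ≥ 161 min: 317 ≥ 161 is true
  NOT disabled placard displayed: no → true
  vehicle length ≥ 180 in: 377 ≥ 180 is true
  permit type ∈ {A, B, staff}: A is in the set → true
  street-cleaning window active: yes → true
Combine:
[1.1.1] false OR false = false
[1.1] NOT false = true
[1.2.2] true OR true = true
[1.2] true AND true = true
[1] true AND true = true
[2] true → true = true
[root] true AND true = true
Overall: true → permitted

Permitted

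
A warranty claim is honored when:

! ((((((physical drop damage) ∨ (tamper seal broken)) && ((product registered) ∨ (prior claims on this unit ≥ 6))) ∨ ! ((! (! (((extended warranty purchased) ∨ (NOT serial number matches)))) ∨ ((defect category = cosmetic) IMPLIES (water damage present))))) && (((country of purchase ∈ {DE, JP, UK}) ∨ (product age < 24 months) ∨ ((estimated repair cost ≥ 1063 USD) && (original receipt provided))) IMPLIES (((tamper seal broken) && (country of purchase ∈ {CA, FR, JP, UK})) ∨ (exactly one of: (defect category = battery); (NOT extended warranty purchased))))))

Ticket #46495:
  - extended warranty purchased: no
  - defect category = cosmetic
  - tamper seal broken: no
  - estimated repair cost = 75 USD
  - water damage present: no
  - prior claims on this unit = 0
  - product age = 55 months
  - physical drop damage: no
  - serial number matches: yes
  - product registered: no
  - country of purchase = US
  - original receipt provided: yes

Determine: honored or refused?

Atomic conditions:
  physical drop damage: no → false
  tamper seal broken: no → false
  product registered: no → false
  prior claims on this unit ≥ 6: 0 ≥ 6 is false
  extended warranty purchased: no → false
  NOT serial number matches: yes → false
  defect category = cosmetic: cosmetic == cosmetic is true
  water damage present: no → false
  country of purchase ∈ {DE, JP, UK}: US is not in the set → false
  product age < 24 months: 55 < 24 is false
  estimated repair cost ≥ 1063 USD: 75 ≥ 1063 is false
  original receipt provided: yes → true
  country of purchase ∈ {CA, FR, JP, UK}: US is not in the set → false
  defect category = battery: cosmetic == battery is false
  NOT extended warranty purchased: no → true
Combine:
[1.1.1.1] false OR false = false
[1.1.1.2] false OR false = false
[1.1.1] false AND false = false
[1.1.2.1.1.1.1] false OR false = false
[1.1.2.1.1.1] NOT false = true
[1.1.2.1.1] NOT true = false
[1.1.2.1.2] true → false = false
[1.1.2.1] false OR false = false
[1.1.2] NOT false = true
[1.1] false OR true = true
[1.2.1.3] false AND true = false
[1.2.1] false OR false OR false = false
[1.2.2.1] false AND false = false
[1.2.2.2] exactly-one(false, true) = true
[1.2.2] false OR true = true
[1.2] false → true (antecedent false ⇒ implication holds) = true
[1] true AND true = true
[root] NOT true = false
Overall: false → refused

Refused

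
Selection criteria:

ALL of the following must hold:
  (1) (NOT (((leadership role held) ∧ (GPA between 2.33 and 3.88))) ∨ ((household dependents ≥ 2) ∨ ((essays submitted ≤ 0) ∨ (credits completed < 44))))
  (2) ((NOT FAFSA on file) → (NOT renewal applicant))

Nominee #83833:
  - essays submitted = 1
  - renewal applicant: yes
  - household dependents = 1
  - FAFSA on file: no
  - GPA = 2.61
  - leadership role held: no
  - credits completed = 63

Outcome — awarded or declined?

Atomic conditions:
  leadership role held: no → false
  GPA between 2.33 and 3.88: 2.61 in [2.33, 3.88] is true
  household dependents ≥ 2: 1 ≥ 2 is false
  essays submitted ≤ 0: 1 ≤ 0 is false
  credits completed < 44: 63 < 44 is false
  NOT FAFSA on file: no → true
  NOT renewal applicant: yes → false
Combine:
[1.1.1] false AND true = false
[1.1] NOT false = true
[1.2.2] false OR false = false
[1.2] false OR false = false
[1] true OR false = true
[2] true → false = false
[root] true AND false = false
Overall: false → declined

Declined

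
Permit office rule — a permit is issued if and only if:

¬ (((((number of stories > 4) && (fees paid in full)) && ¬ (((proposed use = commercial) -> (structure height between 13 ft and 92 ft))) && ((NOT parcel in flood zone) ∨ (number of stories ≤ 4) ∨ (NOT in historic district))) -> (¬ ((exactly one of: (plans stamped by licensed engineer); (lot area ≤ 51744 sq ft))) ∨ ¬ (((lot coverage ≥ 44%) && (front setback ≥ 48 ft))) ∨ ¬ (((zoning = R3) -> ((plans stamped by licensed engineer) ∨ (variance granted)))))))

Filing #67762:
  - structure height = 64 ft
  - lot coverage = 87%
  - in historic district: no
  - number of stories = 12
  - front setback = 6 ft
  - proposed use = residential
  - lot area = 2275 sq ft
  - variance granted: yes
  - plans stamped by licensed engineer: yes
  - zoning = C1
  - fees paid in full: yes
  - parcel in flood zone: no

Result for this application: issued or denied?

Atomic conditions:
  number of stories > 4: 12 > 4 is true
  fees paid in full: yes → true
  proposed use = commercial: residential == commercial is false
  structure height between 13 ft and 92 ft: 64 in [13, 92] is true
  NOT parcel in flood zone: no → true
  number of stories ≤ 4: 12 ≤ 4 is false
  NOT in historic district: no → true
  plans stamped by licensed engineer: yes → true
  lot area ≤ 51744 sq ft: 2275 ≤ 51744 is true
  lot coverage ≥ 44%: 87 ≥ 44 is true
  front setback ≥ 48 ft: 6 ≥ 48 is false
  zoning = R3: C1 == R3 is false
  variance granted: yes → true
Combine:
[1.1.1] true AND true = true
[1.1.2.1] false → true (antecedent false ⇒ implication holds) = true
[1.1.2] NOT true = false
[1.1.3] true OR false OR true = true
[1.1] true AND false AND true = false
[1.2.1.1] exactly-one(true, true) = false
[1.2.1] NOT false = true
[1.2.2.1] true AND false = false
[1.2.2] NOT false = true
[1.2.3.1.2] true OR true = true
[1.2.3.1] false → true (antecedent false ⇒ implication holds) = true
[1.2.3] NOT true = false
[1.2] true OR true OR false = true
[1] false → true (antecedent false ⇒ implication holds) = true
[root] NOT true = false
Overall: false → denied

Denied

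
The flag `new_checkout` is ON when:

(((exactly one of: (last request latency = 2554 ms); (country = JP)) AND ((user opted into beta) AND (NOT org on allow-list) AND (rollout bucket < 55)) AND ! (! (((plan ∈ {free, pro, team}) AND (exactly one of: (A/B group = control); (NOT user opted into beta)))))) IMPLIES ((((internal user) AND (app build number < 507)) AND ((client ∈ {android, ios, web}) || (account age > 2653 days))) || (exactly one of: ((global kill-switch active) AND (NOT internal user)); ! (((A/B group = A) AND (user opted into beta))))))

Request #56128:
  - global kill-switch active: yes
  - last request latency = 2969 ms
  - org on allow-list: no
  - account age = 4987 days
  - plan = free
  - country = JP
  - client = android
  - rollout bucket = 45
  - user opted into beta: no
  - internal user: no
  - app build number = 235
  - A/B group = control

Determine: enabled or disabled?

Enabled

Atomic conditions:
  last request latency = 2554 ms: 2969 == 2554 is false
  country = JP: JP == JP is true
  user opted into beta: no → false
  NOT org on allow-list: no → true
  rollout bucket < 55: 45 < 55 is true
  plan ∈ {free, pro, team}: free is in the set → true
  A/B group = control: control == control is true
  NOT user opted into beta: no → true
  internal user: no → false
  app build number < 507: 235 < 507 is true
  client ∈ {android, ios, web}: android is in the set → true
  account age > 2653 days: 4987 > 2653 is true
  global kill-switch active: yes → true
  NOT internal user: no → true
  A/B group = A: control == A is false
Combine:
[1.1] exactly-one(false, true) = true
[1.2] false AND true AND true = false
[1.3.1.1.2] exactly-one(true, true) = false
[1.3.1.1] true AND false = false
[1.3.1] NOT false = true
[1.3] NOT true = false
[1] true AND false AND false = false
[2.1.1] false AND true = false
[2.1.2] true OR true = true
[2.1] false AND true = false
[2.2.1] true AND true = true
[2.2.2.1] false AND false = false
[2.2.2] NOT false = true
[2.2] exactly-one(true, true) = false
[2] false OR false = false
[root] false → false (antecedent false ⇒ implication holds) = true
Overall: true → enabled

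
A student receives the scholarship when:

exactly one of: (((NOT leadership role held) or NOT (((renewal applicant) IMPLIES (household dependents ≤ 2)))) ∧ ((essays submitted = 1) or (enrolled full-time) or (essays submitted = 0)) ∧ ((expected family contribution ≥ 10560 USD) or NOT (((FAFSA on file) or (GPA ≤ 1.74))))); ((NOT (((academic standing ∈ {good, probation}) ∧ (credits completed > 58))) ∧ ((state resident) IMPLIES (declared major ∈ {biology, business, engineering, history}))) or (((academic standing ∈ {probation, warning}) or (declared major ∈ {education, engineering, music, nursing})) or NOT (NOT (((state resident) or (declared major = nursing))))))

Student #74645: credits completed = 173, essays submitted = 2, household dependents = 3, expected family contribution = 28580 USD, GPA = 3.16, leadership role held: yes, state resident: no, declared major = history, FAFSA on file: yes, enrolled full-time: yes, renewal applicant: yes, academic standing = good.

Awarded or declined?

Awarded

Atomic conditions:
  NOT leadership role held: yes → false
  renewal applicant: yes → true
  household dependents ≤ 2: 3 ≤ 2 is false
  essays submitted = 1: 2 == 1 is false
  enrolled full-time: yes → true
  essays submitted = 0: 2 == 0 is false
  expected family contribution ≥ 10560 USD: 28580 ≥ 10560 is true
  FAFSA on file: yes → true
  GPA ≤ 1.74: 3.16 ≤ 1.74 is false
  academic standing ∈ {good, probation}: good is in the set → true
  credits completed > 58: 173 > 58 is true
  state resident: no → false
  declared major ∈ {biology, business, engineering, history}: history is in the set → true
  academic standing ∈ {probation, warning}: good is not in the set → false
  declared major ∈ {education, engineering, music, nursing}: history is not in the set → false
  declared major = nursing: history == nursing is false
Combine:
[1.1.2.1] true → false = false
[1.1.2] NOT false = true
[1.1] false OR true = true
[1.2] false OR true OR false = true
[1.3.2.1] true OR false = true
[1.3.2] NOT true = false
[1.3] true OR false = true
[1] true AND true AND true = true
[2.1.1.1] true AND true = true
[2.1.1] NOT true = false
[2.1.2] false → true (antecedent false ⇒ implication holds) = true
[2.1] false AND true = false
[2.2.1] false OR false = false
[2.2.2.1.1] false OR false = false
[2.2.2.1] NOT false = true
[2.2.2] NOT true = false
[2.2] false OR false = false
[2] false OR false = false
[root] exactly-one(true, false) = true
Overall: true → awarded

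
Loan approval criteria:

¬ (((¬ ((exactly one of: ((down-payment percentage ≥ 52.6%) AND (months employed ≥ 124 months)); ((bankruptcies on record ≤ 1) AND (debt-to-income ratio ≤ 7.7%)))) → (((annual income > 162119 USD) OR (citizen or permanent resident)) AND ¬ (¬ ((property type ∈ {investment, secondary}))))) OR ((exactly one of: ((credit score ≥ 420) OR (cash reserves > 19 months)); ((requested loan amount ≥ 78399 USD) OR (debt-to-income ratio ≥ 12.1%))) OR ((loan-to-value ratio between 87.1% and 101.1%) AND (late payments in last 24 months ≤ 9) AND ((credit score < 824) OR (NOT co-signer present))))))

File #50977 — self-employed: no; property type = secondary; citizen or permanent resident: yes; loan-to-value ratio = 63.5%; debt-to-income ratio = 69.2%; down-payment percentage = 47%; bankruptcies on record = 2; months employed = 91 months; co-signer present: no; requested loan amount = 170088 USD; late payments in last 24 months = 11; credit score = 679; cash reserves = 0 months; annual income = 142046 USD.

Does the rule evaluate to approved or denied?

Atomic conditions:
  down-payment percentage ≥ 52.6%: 47 ≥ 52.6 is false
  months employed ≥ 124 months: 91 ≥ 124 is false
  bankruptcies on record ≤ 1: 2 ≤ 1 is false
  debt-to-income ratio ≤ 7.7%: 69.2 ≤ 7.7 is false
  annual income > 162119 USD: 142046 > 162119 is false
  citizen or permanent resident: yes → true
  property type ∈ {investment, secondary}: secondary is in the set → true
  credit score ≥ 420: 679 ≥ 420 is true
  cash reserves > 19 months: 0 > 19 is false
  requested loan amount ≥ 78399 USD: 170088 ≥ 78399 is true
  debt-to-income ratio ≥ 12.1%: 69.2 ≥ 12.1 is true
  loan-to-value ratio between 87.1% and 101.1%: 63.5 in [87.1, 101.1] is false
  late payments in last 24 months ≤ 9: 11 ≤ 9 is false
  credit score < 824: 679 < 824 is true
  NOT co-signer present: no → true
Combine:
[1.1.1.1.1] false AND false = false
[1.1.1.1.2] false AND false = false
[1.1.1.1] exactly-one(false, false) = false
[1.1.1] NOT false = true
[1.1.2.1] false OR true = true
[1.1.2.2.1] NOT true = false
[1.1.2.2] NOT false = true
[1.1.2] true AND true = true
[1.1] true → true = true
[1.2.1.1] true OR false = true
[1.2.1.2] true OR true = true
[1.2.1] exactly-one(true, true) = false
[1.2.2.3] true OR true = true
[1.2.2] false AND false AND true = false
[1.2] false OR false = false
[1] true OR false = true
[root] NOT true = false
Overall: false → denied

Denied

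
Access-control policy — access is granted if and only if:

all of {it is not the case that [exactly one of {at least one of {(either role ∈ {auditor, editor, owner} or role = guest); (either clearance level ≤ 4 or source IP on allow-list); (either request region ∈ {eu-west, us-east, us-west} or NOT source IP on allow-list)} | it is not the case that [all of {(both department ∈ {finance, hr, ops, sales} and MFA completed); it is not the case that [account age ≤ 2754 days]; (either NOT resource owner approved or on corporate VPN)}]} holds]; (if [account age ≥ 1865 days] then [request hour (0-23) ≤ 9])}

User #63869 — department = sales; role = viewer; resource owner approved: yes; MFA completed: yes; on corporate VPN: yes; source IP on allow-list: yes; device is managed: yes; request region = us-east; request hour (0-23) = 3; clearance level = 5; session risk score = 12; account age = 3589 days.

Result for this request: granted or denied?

Atomic conditions:
  role ∈ {auditor, editor, owner}: viewer is not in the set → false
  role = guest: viewer == guest is false
  clearance level ≤ 4: 5 ≤ 4 is false
  source IP on allow-list: yes → true
  request region ∈ {eu-west, us-east, us-west}: us-east is in the set → true
  NOT source IP on allow-list: yes → false
  department ∈ {finance, hr, ops, sales}: sales is in the set → true
  MFA completed: yes → true
  account age ≤ 2754 days: 3589 ≤ 2754 is false
  NOT resource owner approved: yes → false
  on corporate VPN: yes → true
  account age ≥ 1865 days: 3589 ≥ 1865 is true
  request hour (0-23) ≤ 9: 3 ≤ 9 is true
Combine:
[1.1.1.1] false OR false = false
[1.1.1.2] false OR true = true
[1.1.1.3] true OR false = true
[1.1.1] false OR true OR true = true
[1.1.2.1.1] true AND true = true
[1.1.2.1.2] NOT false = true
[1.1.2.1.3] false OR true = true
[1.1.2.1] true AND true AND true = true
[1.1.2] NOT true = false
[1.1] exactly-one(true, false) = true
[1] NOT true = false
[2] true → true = true
[root] false AND true = false
Overall: false → denied

Denied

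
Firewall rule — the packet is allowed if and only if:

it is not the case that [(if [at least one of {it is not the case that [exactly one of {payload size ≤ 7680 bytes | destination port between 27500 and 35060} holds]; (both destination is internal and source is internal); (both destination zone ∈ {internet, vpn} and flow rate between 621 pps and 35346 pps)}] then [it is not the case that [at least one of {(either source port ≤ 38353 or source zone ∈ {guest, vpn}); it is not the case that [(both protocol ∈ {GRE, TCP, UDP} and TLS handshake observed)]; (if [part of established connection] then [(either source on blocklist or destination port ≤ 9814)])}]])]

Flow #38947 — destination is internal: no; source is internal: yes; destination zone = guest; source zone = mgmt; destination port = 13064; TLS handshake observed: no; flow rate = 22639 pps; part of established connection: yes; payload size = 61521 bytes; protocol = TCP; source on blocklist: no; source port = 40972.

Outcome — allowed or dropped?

Atomic conditions:
  payload size ≤ 7680 bytes: 61521 ≤ 7680 is false
  destination port between 27500 and 35060: 13064 in [27500, 35060] is false
  destination is internal: no → false
  source is internal: yes → true
  destination zone ∈ {internet, vpn}: guest is not in the set → false
  flow rate between 621 pps and 35346 pps: 22639 in [621, 35346] is true
  source port ≤ 38353: 40972 ≤ 38353 is false
  source zone ∈ {guest, vpn}: mgmt is not in the set → false
  protocol ∈ {GRE, TCP, UDP}: TCP is in the set → true
  TLS handshake observed: no → false
  part of established connection: yes → true
  source on blocklist: no → false
  destination port ≤ 9814: 13064 ≤ 9814 is false
Combine:
[1.1.1.1] exactly-one(false, false) = false
[1.1.1] NOT false = true
[1.1.2] false AND true = false
[1.1.3] false AND true = false
[1.1] true OR false OR false = true
[1.2.1.1] false OR false = false
[1.2.1.2.1] true AND false = false
[1.2.1.2] NOT false = true
[1.2.1.3.2] false OR false = false
[1.2.1.3] true → false = false
[1.2.1] false OR true OR false = true
[1.2] NOT true = false
[1] true → false = false
[root] NOT false = true
Overall: true → allowed

Allowed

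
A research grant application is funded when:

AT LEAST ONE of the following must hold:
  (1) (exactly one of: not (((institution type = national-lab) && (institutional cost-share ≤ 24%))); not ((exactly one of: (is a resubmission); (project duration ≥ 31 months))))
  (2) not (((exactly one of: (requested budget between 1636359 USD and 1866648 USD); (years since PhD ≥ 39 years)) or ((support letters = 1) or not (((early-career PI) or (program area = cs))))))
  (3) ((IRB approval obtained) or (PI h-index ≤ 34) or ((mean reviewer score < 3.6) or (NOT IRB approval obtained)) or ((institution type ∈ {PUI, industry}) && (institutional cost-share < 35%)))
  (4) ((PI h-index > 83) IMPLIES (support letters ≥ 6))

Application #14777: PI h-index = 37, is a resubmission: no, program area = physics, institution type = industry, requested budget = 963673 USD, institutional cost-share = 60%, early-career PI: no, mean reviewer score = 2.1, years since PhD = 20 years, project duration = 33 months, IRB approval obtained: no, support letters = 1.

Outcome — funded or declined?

Funded

Atomic conditions:
  institution type = national-lab: industry == national-lab is false
  institutional cost-share ≤ 24%: 60 ≤ 24 is false
  is a resubmission: no → false
  project duration ≥ 31 months: 33 ≥ 31 is true
  requested budget between 1636359 USD and 1866648 USD: 963673 in [1636359, 1866648] is false
  years since PhD ≥ 39 years: 20 ≥ 39 is false
  support letters = 1: 1 == 1 is true
  early-career PI: no → false
  program area = cs: physics == cs is false
  IRB approval obtained: no → false
  PI h-index ≤ 34: 37 ≤ 34 is false
  mean reviewer score < 3.6: 2.1 < 3.6 is true
  NOT IRB approval obtained: no → true
  institution type ∈ {PUI, industry}: industry is in the set → true
  institutional cost-share < 35%: 60 < 35 is false
  PI h-index > 83: 37 > 83 is false
  support letters ≥ 6: 1 ≥ 6 is false
Combine:
[1.1.1] false AND false = false
[1.1] NOT false = true
[1.2.1] exactly-one(false, true) = true
[1.2] NOT true = false
[1] exactly-one(true, false) = true
[2.1.1] exactly-one(false, false) = false
[2.1.2.2.1] false OR false = false
[2.1.2.2] NOT false = true
[2.1.2] true OR true = true
[2.1] false OR true = true
[2] NOT true = false
[3.3] true OR true = true
[3.4] true AND false = false
[3] false OR false OR true OR false = true
[4] false → false (antecedent false ⇒ implication holds) = true
[root] true OR false OR true OR true = true
Overall: true → funded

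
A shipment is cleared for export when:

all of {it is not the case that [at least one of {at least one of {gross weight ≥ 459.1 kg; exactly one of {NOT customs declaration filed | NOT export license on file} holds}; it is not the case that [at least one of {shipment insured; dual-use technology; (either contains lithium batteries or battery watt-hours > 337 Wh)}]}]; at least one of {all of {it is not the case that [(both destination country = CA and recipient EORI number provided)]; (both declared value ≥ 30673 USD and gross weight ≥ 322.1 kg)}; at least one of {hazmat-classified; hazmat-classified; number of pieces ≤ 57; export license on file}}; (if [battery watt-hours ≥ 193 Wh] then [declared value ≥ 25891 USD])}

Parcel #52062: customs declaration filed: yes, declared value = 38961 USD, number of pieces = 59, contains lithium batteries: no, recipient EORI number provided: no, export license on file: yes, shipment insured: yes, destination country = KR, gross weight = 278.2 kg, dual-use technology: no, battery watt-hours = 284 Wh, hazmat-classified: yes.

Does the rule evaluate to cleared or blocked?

Cleared

Atomic conditions:
  gross weight ≥ 459.1 kg: 278.2 ≥ 459.1 is false
  NOT customs declaration filed: yes → false
  NOT export license on file: yes → false
  shipment insured: yes → true
  dual-use technology: no → false
  contains lithium batteries: no → false
  battery watt-hours > 337 Wh: 284 > 337 is false
  destination country = CA: KR == CA is false
  recipient EORI number provided: no → false
  declared value ≥ 30673 USD: 38961 ≥ 30673 is true
  gross weight ≥ 322.1 kg: 278.2 ≥ 322.1 is false
  hazmat-classified: yes → true
  number of pieces ≤ 57: 59 ≤ 57 is false
  export license on file: yes → true
  battery watt-hours ≥ 193 Wh: 284 ≥ 193 is true
  declared value ≥ 25891 USD: 38961 ≥ 25891 is true
Combine:
[1.1.1.2] exactly-one(false, false) = false
[1.1.1] false OR false = false
[1.1.2.1.3] false OR false = false
[1.1.2.1] true OR false OR false = true
[1.1.2] NOT true = false
[1.1] false OR false = false
[1] NOT false = true
[2.1.1.1] false AND false = false
[2.1.1] NOT false = true
[2.1.2] true AND false = false
[2.1] true AND false = false
[2.2] true OR true OR false OR true = true
[2] false OR true = true
[3] true → true = true
[root] true AND true AND true = true
Overall: true → cleared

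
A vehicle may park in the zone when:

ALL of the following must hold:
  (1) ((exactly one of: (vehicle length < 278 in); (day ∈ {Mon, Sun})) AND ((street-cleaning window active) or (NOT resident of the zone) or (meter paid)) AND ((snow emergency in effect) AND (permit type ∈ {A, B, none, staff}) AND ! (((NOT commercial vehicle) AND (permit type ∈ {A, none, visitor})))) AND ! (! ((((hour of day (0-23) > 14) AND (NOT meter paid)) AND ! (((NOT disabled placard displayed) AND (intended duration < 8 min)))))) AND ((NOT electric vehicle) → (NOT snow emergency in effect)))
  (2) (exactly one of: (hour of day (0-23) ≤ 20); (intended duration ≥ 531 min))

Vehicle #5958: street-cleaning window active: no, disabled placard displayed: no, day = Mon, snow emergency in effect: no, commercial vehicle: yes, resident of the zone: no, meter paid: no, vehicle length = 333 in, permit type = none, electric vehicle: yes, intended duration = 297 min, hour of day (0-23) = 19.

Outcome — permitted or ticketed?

Atomic conditions:
  vehicle length < 278 in: 333 < 278 is false
  day ∈ {Mon, Sun}: Mon is in the set → true
  street-cleaning window active: no → false
  NOT resident of the zone: no → true
  meter paid: no → false
  snow emergency in effect: no → false
  permit type ∈ {A, B, none, staff}: none is in the set → true
  NOT commercial vehicle: yes → false
  permit type ∈ {A, none, visitor}: none is in the set → true
  hour of day (0-23) > 14: 19 > 14 is true
  NOT meter paid: no → true
  NOT disabled placard displayed: no → true
  intended duration < 8 min: 297 < 8 is false
  NOT electric vehicle: yes → false
  NOT snow emergency in effect: no → true
  hour of day (0-23) ≤ 20: 19 ≤ 20 is true
  intended duration ≥ 531 min: 297 ≥ 531 is false
Combine:
[1.1] exactly-one(false, true) = true
[1.2] false OR true OR false = true
[1.3.3.1] false AND true = false
[1.3.3] NOT false = true
[1.3] false AND true AND true = false
[1.4.1.1.1] true AND true = true
[1.4.1.1.2.1] true AND false = false
[1.4.1.1.2] NOT false = true
[1.4.1.1] true AND true = true
[1.4.1] NOT true = false
[1.4] NOT false = true
[1.5] false → true (antecedent false ⇒ implication holds) = true
[1] true AND true AND false AND true AND true = false
[2] exactly-one(true, false) = true
[root] false AND true = false
Overall: false → ticketed

Ticketed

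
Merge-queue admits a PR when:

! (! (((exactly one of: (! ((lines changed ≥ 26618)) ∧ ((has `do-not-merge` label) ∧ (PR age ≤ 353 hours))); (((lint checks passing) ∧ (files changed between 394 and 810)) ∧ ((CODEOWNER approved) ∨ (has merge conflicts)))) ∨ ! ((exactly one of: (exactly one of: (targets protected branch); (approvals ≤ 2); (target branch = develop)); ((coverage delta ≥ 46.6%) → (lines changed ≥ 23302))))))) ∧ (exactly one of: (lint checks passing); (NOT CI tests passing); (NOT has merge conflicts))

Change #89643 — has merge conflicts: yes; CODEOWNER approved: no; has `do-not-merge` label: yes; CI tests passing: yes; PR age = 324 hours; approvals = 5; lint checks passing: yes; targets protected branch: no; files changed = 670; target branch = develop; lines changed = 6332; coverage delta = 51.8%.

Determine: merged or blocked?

Atomic conditions:
  lines changed ≥ 26618: 6332 ≥ 26618 is false
  has `do-not-merge` label: yes → true
  PR age ≤ 353 hours: 324 ≤ 353 is true
  lint checks passing: yes → true
  files changed between 394 and 810: 670 in [394, 810] is true
  CODEOWNER approved: no → false
  has merge conflicts: yes → true
  targets protected branch: no → false
  approvals ≤ 2: 5 ≤ 2 is false
  target branch = develop: develop == develop is true
  coverage delta ≥ 46.6%: 51.8 ≥ 46.6 is true
  lines changed ≥ 23302: 6332 ≥ 23302 is false
  NOT CI tests passing: yes → false
  NOT has merge conflicts: yes → false
Combine:
[1.1.1.1.1.1] NOT false = true
[1.1.1.1.1.2] true AND true = true
[1.1.1.1.1] true AND true = true
[1.1.1.1.2.1] true AND true = true
[1.1.1.1.2.2] false OR true = true
[1.1.1.1.2] true AND true = true
[1.1.1.1] exactly-one(true, true) = false
[1.1.1.2.1.1] exactly-one(false, false, true) = true
[1.1.1.2.1.2] true → false = false
[1.1.1.2.1] exactly-one(true, false) = true
[1.1.1.2] NOT true = false
[1.1.1] false OR false = false
[1.1] NOT false = true
[1] NOT true = false
[2] exactly-one(true, false, false) = true
[root] false AND true = false
Overall: false → blocked

Blocked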